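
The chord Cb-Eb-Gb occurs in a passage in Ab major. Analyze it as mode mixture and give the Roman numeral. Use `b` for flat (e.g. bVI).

In Ab major scale degree 3 is C; Cb is its lowered form, from Ab minor. The diatonic chord on degree 3 would be Cm (iii), but Cb–Eb–Gb is the major chord from Ab minor. As a borrowed chord it is labeled bIII.

bIII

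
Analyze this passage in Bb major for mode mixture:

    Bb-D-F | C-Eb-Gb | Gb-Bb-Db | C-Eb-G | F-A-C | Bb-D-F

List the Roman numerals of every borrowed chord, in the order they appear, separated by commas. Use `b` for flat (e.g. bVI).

In Bb major the diatonic chords are Bb, Cm, Dm, Eb, F, Gm, Adim. Bb–D–F = Bb, C–Eb–G = Cm and F–A–C = F are all diatonic. But C–Eb–Gb is foreign: the diatonic ii on degree 2 is Cm, whereas Cdim comes from Bb minor. It is labeled ii°. Gb–Bb–Db is not: scale degree 6 in Bb major carries Gm (vi). In Bb minor the chord on that degree is Gb, so here it functions as bVI, borrowed from the parallel minor.

ii°, bVI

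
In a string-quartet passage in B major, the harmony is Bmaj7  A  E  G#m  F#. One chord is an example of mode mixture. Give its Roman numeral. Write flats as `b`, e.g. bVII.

B major has the diatonic set B, C#m, D#m, E, F#, G#m, A#dim. Of the given chords, Bmaj7, E, G#m and F# are diatonic. But A (A–C#–E) is foreign: the diatonic vii° on degree 7 is A#dim, whereas A comes from B minor. It is labeled bVII.

bVII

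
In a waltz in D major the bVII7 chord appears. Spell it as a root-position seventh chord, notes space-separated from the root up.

C E G Bb

bVII7 is built on the lowered scale degree 7. In D major degree 7 is C#; lowered it becomes C. Building the dominant-seventh chord from the parallel minor on C: C–E–G–Bb.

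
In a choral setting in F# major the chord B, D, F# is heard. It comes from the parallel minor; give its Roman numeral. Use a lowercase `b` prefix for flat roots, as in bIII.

B is scale degree 4 in F# major. Diatonically F# major has B (IV) on that degree; B–D–F# is instead the minor chord native to F# minor, so it takes the label iv.

iv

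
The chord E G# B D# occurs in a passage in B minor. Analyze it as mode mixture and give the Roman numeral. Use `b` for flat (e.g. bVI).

E is scale degree 4 in B minor. Diatonically B minor has Em (iv) on that degree; E–G#–B–D# is instead the major-seventh chord native to B major, so it takes the label IVmaj7.

IVmaj7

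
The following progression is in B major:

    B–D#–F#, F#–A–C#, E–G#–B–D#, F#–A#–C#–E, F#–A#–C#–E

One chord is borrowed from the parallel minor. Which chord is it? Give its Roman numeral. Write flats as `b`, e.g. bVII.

The diatonic triads in B major are B, C#m, D#m, E, F#, G#m, A#dim. B–D#–F# = B, E–G#–B–D# = Emaj7 and F#–A#–C#–E = F#7 are all diatonic. F#–A–C# doesn't fit — on degree 5 B major would have F# (V). F#m is the degree-5 chord of B minor, so it is the borrowed v.

v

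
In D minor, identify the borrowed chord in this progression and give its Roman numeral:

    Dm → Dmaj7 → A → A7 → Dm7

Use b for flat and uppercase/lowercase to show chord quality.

Imaj7

The diatonic triads in D minor (with V from harmonic minor) are Dm, Edim, F, Gm, A, Bb, C. Of the given chords, Dm, A, A7 and Dm7 are diatonic. Dmaj7 (D–F#–A–C#) doesn't fit — on degree 1 D minor would have Dm (i). Dmaj7 is the degree-1 chord of D major, so it is the borrowed Imaj7.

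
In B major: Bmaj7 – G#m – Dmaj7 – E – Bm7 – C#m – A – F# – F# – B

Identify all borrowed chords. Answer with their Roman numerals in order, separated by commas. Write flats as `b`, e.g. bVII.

In B major the diatonic chords are B, C#m, D#m, E, F#, G#m, A#dim. Bmaj7, G#m, E, C#m, F# and B are all diatonic. Dmaj7 (D–F#–A–C#) is not: scale degree 3 in B major carries D#m (iii). In B minor the chord on that degree is Dmaj7, so here it functions as bIIImaj7, borrowed from the parallel minor. But Bm7 (B–D–F#–A) is foreign: the diatonic I on degree 1 is B, whereas Bm7 comes from B minor. It is labeled i7. But A (A–C#–E) is foreign: the diatonic vii° on degree 7 is A#dim, whereas A comes from B minor. It is labeled bVII.

bIIImaj7, i7, bVII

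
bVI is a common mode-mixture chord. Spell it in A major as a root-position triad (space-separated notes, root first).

bVI is built on the lowered scale degree 6. In A major degree 6 is F#; lowered it becomes F. Building the major chord from the parallel minor on F: F–A–C.

F A C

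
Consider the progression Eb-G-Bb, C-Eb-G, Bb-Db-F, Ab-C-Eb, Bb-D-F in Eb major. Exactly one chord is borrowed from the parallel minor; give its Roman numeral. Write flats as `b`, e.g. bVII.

v

The diatonic triads in Eb major are Eb, Fm, Gm, Ab, Bb, Cm, Ddim. Of the given chords, Eb–G–Bb = Eb, C–Eb–G = Cm, Ab–C–Eb = Ab and Bb–D–F = Bb are diatonic. But Bb–Db–F is foreign: the diatonic V on degree 5 is Bb, whereas Bbm comes from Eb minor. It is labeled v.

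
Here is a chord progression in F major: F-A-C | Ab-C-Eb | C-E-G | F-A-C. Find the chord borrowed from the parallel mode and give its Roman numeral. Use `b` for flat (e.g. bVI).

The diatonic triads in F major are F, Gm, Am, Bb, C, Dm, Edim. F–A–C = F and C–E–G = C both belong to that set. Ab–C–Eb doesn't fit — on degree 3 F major would have Am (iii). Ab is the degree-3 chord of F minor, so it is the borrowed bIII.

bIII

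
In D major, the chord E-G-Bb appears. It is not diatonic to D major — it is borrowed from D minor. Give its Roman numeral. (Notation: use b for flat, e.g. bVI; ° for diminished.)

ii°

E is scale degree 2 in D major. Diatonically D major has Em (ii) on that degree; E–G–Bb is instead the diminished chord native to D minor, so it takes the label ii°.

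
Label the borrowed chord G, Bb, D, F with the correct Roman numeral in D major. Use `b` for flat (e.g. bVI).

iv7

G is scale degree 4 in D major. Diatonically D major has G (IV) on that degree; G–Bb–D–F is instead the minor-seventh chord native to D minor, so it takes the label iv7.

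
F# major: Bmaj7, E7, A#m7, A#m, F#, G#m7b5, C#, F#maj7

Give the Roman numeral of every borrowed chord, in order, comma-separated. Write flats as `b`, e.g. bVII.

F# major has the diatonic set F#, G#m, A#m, B, C#, D#m, E#dim. Bmaj7, A#m7, A#m, F#, C# and F#maj7 all belong to that set. But E7 (E–G#–B–D) is foreign: the diatonic vii° on degree 7 is E#dim, whereas E7 comes from F# minor. It is labeled bVII7. But G#m7b5 (G#–B–D–F#) is foreign: the diatonic ii on degree 2 is G#m, whereas G#m7b5 comes from F# minor. It is labeled iiø7.

bVII7, iiø7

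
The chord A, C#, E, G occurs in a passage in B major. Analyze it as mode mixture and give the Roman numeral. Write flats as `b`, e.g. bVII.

bVII7

In B major scale degree 7 is A#; A is its lowered form, from B minor. Diatonically B major has A#dim (vii°) on that degree; A–C#–E–G is instead the dominant-seventh chord native to B minor, so it takes the label bVII7.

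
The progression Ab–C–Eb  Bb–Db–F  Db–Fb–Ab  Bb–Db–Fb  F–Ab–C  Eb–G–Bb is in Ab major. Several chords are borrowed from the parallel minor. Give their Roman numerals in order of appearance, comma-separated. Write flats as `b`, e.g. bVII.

iv, ii°

In Ab major the diatonic chords are Ab, Bbm, Cm, Db, Eb, Fm, Gdim. Of the given chords, Ab–C–Eb = Ab, Bb–Db–F = Bbm, F–Ab–C = Fm and Eb–G–Bb = Eb are diatonic. Db–Fb–Ab is not: scale degree 4 in Ab major carries Db (IV). In Ab minor the chord on that degree is Dbm, so here it functions as iv, borrowed from the parallel minor. Bb–Db–Fb is not: scale degree 2 in Ab major carries Bbm (ii). In Ab minor the chord on that degree is Bbdim, so here it functions as ii°, borrowed from the parallel minor.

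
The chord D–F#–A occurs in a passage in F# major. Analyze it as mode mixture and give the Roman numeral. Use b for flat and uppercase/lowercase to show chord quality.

bVI

In F# major scale degree 6 is D#; D is its lowered form, from F# minor. The diatonic chord on degree 6 would be D#m (vi), but D–F#–A is the major chord from F# minor. As a borrowed chord it is labeled bVI.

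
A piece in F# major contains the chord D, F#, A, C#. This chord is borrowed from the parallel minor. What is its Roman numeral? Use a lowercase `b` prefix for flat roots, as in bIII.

The root D is the lowered 6th scale degree — diatonically F# major has D# there. D–F#–A–C# is a major-seventh chord — the form found in F# minor, not the diatonic vi (D#m). Borrowed into F# major it is written bVImaj7.

bVImaj7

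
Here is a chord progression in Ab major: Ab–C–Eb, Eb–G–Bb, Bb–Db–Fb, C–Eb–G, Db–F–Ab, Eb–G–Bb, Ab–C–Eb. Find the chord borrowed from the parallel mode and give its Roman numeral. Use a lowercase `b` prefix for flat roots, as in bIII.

ii°

In Ab major the diatonic chords are Ab, Bbm, Cm, Db, Eb, Fm, Gdim. Ab–C–Eb = Ab, Eb–G–Bb = Eb, C–Eb–G = Cm and Db–F–Ab = Db all belong to that set. But Bb–Db–Fb is foreign: the diatonic ii on degree 2 is Bbm, whereas Bbdim comes from Ab minor. It is labeled ii°.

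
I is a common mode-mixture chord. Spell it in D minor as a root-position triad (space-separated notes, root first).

D F# A

The root, D, is scale degree 1 — the same note in D minor and D major; only the chord quality changes. In D major the chord on D is D–F#–A.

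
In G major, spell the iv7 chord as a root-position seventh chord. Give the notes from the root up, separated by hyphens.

The root, C, is scale degree 4 — the same note in G major and G minor; only the chord quality changes. Building the minor-seventh chord from the parallel minor on C: C–Eb–G–Bb.

C-Eb-G-Bb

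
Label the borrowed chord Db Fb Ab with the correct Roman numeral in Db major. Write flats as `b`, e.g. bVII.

i

The root Db is the diatonic 1st degree of Db major; the borrowing shows in the chord quality. Diatonically Db major has Db (I) on that degree; Db–Fb–Ab is instead the minor chord native to Db minor, so it takes the label i.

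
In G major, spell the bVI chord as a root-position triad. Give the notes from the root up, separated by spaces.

bVI is built on the lowered scale degree 6. In G major degree 6 is E; lowered it becomes Eb. Building the major chord from the parallel minor on Eb: Eb–G–Bb.

Eb G Bb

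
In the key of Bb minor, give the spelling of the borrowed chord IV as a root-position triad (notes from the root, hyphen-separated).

Eb-G-Bb

IV is built on scale degree 4, which is Eb in both Bb minor and its parallel. In Bb major the chord on Eb is Eb–G–Bb.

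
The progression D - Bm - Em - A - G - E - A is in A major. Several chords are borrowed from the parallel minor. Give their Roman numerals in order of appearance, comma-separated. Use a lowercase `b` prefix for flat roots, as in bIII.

v, bVII

The diatonic triads in A major are A, Bm, C#m, D, E, F#m, G#dim. Of the given chords, D, Bm, A and E are diatonic. Em (E–G–B) doesn't fit — on degree 5 A major would have E (V). Em is the degree-5 chord of A minor, so it is the borrowed v. But G (G–B–D) is foreign: the diatonic vii° on degree 7 is G#dim, whereas G comes from A minor. It is labeled bVII.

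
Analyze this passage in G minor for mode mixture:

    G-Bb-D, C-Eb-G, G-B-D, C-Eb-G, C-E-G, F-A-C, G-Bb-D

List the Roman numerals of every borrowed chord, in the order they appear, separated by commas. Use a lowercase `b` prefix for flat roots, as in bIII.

The diatonic triads in G minor (with V from harmonic minor) are Gm, Adim, Bb, Cm, D, Eb, F. G–Bb–D = Gm, C–Eb–G = Cm and F–A–C = F all belong to that set. But G–B–D is foreign: the diatonic i on degree 1 is Gm, whereas G comes from G major. It is labeled I. But C–E–G is foreign: the diatonic iv on degree 4 is Cm, whereas C comes from G major. It is labeled IV.

I, IV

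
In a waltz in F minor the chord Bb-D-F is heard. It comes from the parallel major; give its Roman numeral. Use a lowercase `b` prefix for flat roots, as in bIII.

IV

The root Bb is the diatonic 4th degree of F minor; the borrowing shows in the chord quality. Diatonically F minor has Bbm (iv) on that degree; Bb–D–F is instead the major chord native to F major, so it takes the label IV.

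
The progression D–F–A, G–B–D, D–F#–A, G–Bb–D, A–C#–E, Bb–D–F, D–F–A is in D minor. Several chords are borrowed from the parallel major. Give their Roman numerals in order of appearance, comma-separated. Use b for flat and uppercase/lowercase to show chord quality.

The diatonic triads in D minor (with V from harmonic minor) are Dm, Edim, F, Gm, A, Bb, C. D–F–A = Dm, G–Bb–D = Gm, A–C#–E = A and Bb–D–F = Bb are all diatonic. G–B–D doesn't fit — on degree 4 D minor would have Gm (iv). G is the degree-4 chord of D major, so it is the borrowed IV. But D–F#–A is foreign: the diatonic i on degree 1 is Dm, whereas D comes from D major. It is labeled I.

IV, I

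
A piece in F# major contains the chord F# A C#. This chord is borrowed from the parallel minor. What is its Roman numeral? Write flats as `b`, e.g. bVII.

The root F# is the diatonic 1st degree of F# major; the borrowing shows in the chord quality. F#–A–C# is a minor chord — the form found in F# minor, not the diatonic I (F#). Borrowed into F# major it is written i.

i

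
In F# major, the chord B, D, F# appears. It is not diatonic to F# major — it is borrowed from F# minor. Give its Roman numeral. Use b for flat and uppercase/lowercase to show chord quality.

B is scale degree 4 in F# major. The diatonic chord on degree 4 would be B (IV), but B–D–F# is the minor chord from F# minor. As a borrowed chord it is labeled iv.

iv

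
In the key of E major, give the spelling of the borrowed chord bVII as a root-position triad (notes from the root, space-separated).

The root of bVII is the lowered 7th degree: D# becomes D. Building the major chord from the parallel minor on D: D–F#–A.

D F# A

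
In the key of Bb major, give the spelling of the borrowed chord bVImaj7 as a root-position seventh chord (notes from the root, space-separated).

Gb Bb Db F

The root of bVImaj7 is the lowered 6th degree: G becomes Gb. Stacking thirds in Bb minor on Gb gives Gb–Bb–Db–F.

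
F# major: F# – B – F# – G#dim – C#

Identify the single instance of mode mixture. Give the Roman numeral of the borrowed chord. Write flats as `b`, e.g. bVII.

ii°

The diatonic triads in F# major are F#, G#m, A#m, B, C#, D#m, E#dim. F#, B and C# are all diatonic. G#dim (G#–B–D) doesn't fit — on degree 2 F# major would have G#m (ii). G#dim is the degree-2 chord of F# minor, so it is the borrowed ii°.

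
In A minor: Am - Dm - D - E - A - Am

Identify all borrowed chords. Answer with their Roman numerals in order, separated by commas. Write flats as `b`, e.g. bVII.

A minor has the diatonic set Am, Bdim, C, Dm, E, F, G (with V from harmonic minor). Of the given chords, Am, Dm and E are diatonic. D (D–F#–A) is not: scale degree 4 in A minor carries Dm (iv). In A major the chord on that degree is D, so here it functions as IV, borrowed from the parallel major. But A (A–C#–E) is foreign: the diatonic i on degree 1 is Am, whereas A comes from A major. It is labeled I.

IV, I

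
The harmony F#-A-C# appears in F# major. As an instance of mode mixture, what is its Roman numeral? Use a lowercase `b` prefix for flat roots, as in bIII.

F# is scale degree 1 in F# major. The diatonic chord on degree 1 would be F# (I), but F#–A–C# is the minor chord from F# minor. As a borrowed chord it is labeled i.

i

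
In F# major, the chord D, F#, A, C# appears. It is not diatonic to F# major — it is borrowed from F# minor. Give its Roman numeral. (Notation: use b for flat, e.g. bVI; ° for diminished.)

bVImaj7

In F# major scale degree 6 is D#; D is its lowered form, from F# minor. D–F#–A–C# is a major-seventh chord — the form found in F# minor, not the diatonic vi (D#m). Borrowed into F# major it is written bVImaj7.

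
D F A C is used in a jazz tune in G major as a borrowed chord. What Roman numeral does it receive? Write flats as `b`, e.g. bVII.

D is scale degree 5 in G major. D–F–A–C is a minor-seventh chord — the form found in G minor, not the diatonic V (D). Borrowed into G major it is written v7.

v7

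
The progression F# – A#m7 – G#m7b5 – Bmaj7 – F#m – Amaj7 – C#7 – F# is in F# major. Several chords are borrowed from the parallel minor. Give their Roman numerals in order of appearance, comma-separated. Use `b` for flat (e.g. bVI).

F# major has the diatonic set F#, G#m, A#m, B, C#, D#m, E#dim. Of the given chords, F#, A#m7, Bmaj7 and C#7 are diatonic. G#m7b5 (G#–B–D–F#) doesn't fit — on degree 2 F# major would have G#m (ii). G#m7b5 is the degree-2 chord of F# minor, so it is the borrowed iiø7. But F#m (F#–A–C#) is foreign: the diatonic I on degree 1 is F#, whereas F#m comes from F# minor. It is labeled i. Amaj7 (A–C#–E–G#) doesn't fit — on degree 3 F# major would have A#m (iii). Amaj7 is the degree-3 chord of F# minor, so it is the borrowed bIIImaj7.

iiø7, i, bIIImaj7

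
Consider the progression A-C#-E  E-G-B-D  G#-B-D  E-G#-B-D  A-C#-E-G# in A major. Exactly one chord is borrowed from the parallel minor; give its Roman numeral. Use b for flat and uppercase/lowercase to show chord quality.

In A major the diatonic chords are A, Bm, C#m, D, E, F#m, G#dim. Of the given chords, A–C#–E = A, G#–B–D = G#dim, E–G#–B–D = E7 and A–C#–E–G# = Amaj7 are diatonic. But E–G–B–D is foreign: the diatonic V on degree 5 is E, whereas Em7 comes from A minor. It is labeled v7.

v7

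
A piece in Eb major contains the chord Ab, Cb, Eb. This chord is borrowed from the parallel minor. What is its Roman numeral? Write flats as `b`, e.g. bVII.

iv

The root Ab is the diatonic 4th degree of Eb major; the borrowing shows in the chord quality. Diatonically Eb major has Ab (IV) on that degree; Ab–Cb–Eb is instead the minor chord native to Eb minor, so it takes the label iv.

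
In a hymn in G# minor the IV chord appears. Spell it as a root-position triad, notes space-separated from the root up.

The root, C#, is scale degree 4 — the same note in G# minor and G# major; only the chord quality changes. Building the major chord from the parallel major on C#: C#–E#–G#.

C# E# G#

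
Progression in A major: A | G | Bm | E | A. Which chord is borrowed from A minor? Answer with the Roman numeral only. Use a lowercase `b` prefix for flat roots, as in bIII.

The diatonic triads in A major are A, Bm, C#m, D, E, F#m, G#dim. A, Bm and E all belong to that set. G (G–B–D) doesn't fit — on degree 7 A major would have G#dim (vii°). G is the degree-7 chord of A minor, so it is the borrowed bVII.

bVII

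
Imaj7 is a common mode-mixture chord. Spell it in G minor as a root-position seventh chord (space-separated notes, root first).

G B D F#

Imaj7 is built on scale degree 1, which is G in both G minor and its parallel. Building the major-seventh chord from the parallel major on G: G–B–D–F#.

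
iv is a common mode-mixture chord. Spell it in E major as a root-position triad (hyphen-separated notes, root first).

A-C-E

iv is built on scale degree 4, which is A in both E major and its parallel. Building the minor chord from the parallel minor on A: A–C–E.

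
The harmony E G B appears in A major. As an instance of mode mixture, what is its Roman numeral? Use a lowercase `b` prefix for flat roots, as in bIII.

The root E is the diatonic 5th degree of A major; the borrowing shows in the chord quality. Diatonically A major has E (V) on that degree; E–G–B is instead the minor chord native to A minor, so it takes the label v.

v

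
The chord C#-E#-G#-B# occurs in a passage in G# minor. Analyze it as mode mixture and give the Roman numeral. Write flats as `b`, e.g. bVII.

IVmaj7

C# is scale degree 4 in G# minor. The diatonic chord on degree 4 would be C#m (iv), but C#–E#–G#–B# is the major-seventh chord from G# major. As a borrowed chord it is labeled IVmaj7.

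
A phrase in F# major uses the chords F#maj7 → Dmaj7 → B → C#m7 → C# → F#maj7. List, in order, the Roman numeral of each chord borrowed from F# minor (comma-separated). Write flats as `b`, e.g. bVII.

F# major has the diatonic set F#, G#m, A#m, B, C#, D#m, E#dim. F#maj7, B and C# are all diatonic. Dmaj7 (D–F#–A–C#) is not: scale degree 6 in F# major carries D#m (vi). In F# minor the chord on that degree is Dmaj7, so here it functions as bVImaj7, borrowed from the parallel minor. C#m7 (C#–E–G#–B) is not: scale degree 5 in F# major carries C# (V). In F# minor the chord on that degree is C#m7, so here it functions as v7, borrowed from the parallel minor.

bVImaj7, v7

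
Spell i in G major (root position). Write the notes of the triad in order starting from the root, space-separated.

i is built on scale degree 1, which is G in both G major and its parallel. Stacking thirds in G minor on G gives G–Bb–D.

G Bb D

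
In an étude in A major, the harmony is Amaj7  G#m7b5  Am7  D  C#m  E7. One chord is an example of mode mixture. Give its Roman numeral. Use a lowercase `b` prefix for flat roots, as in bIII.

A major has the diatonic set A, Bm, C#m, D, E, F#m, G#dim. Amaj7, G#m7b5, D, C#m and E7 are all diatonic. Am7 (A–C–E–G) doesn't fit — on degree 1 A major would have A (I). Am7 is the degree-1 chord of A minor, so it is the borrowed i7.

i7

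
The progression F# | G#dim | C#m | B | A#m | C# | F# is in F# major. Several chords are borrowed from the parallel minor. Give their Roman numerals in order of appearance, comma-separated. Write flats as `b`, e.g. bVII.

ii°, v

F# major has the diatonic set F#, G#m, A#m, B, C#, D#m, E#dim. F#, B, A#m and C# all belong to that set. G#dim (G#–B–D) is not: scale degree 2 in F# major carries G#m (ii). In F# minor the chord on that degree is G#dim, so here it functions as ii°, borrowed from the parallel minor. C#m (C#–E–G#) is not: scale degree 5 in F# major carries C# (V). In F# minor the chord on that degree is C#m, so here it functions as v, borrowed from the parallel minor.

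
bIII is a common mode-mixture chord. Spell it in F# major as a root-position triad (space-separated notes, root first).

A C# E

bIII is built on the lowered scale degree 3. In F# major degree 3 is A#; lowered it becomes A. In F# minor the chord on A is A–C#–E.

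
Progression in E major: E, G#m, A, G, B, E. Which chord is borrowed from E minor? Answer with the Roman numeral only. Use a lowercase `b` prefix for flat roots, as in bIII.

In E major the diatonic chords are E, F#m, G#m, A, B, C#m, D#dim. E, G#m, A and B all belong to that set. But G (G–B–D) is foreign: the diatonic iii on degree 3 is G#m, whereas G comes from E minor. It is labeled bIII.

bIII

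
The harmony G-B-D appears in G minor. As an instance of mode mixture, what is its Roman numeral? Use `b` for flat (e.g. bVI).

I

G is scale degree 1 in G minor. The diatonic chord on degree 1 would be Gm (i), but G–B–D is the major chord from G major. As a borrowed chord it is labeled I.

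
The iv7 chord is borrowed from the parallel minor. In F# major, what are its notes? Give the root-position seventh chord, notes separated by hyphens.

iv7 is built on scale degree 4, which is B in both F# major and its parallel. In F# minor the chord on B is B–D–F#–A.

B-D-F#-A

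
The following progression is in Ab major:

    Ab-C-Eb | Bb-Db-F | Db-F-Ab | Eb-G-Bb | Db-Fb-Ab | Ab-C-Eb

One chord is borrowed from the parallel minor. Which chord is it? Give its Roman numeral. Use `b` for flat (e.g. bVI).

The diatonic triads in Ab major are Ab, Bbm, Cm, Db, Eb, Fm, Gdim. Ab–C–Eb = Ab, Bb–Db–F = Bbm, Db–F–Ab = Db and Eb–G–Bb = Eb are all diatonic. Db–Fb–Ab is not: scale degree 4 in Ab major carries Db (IV). In Ab minor the chord on that degree is Dbm, so here it functions as iv, borrowed from the parallel minor.

iv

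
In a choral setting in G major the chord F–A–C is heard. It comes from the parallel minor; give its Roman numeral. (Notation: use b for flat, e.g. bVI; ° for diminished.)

In G major scale degree 7 is F#; F is its lowered form, from G minor. The diatonic chord on degree 7 would be F#dim (vii°), but F–A–C is the major chord from G minor. As a borrowed chord it is labeled bVII.

bVII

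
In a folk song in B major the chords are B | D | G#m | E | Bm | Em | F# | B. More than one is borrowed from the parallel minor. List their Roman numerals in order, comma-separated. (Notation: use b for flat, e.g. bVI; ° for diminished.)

bIII, i, iv

In B major the diatonic chords are B, C#m, D#m, E, F#, G#m, A#dim. Of the given chords, B, G#m, E and F# are diatonic. D (D–F#–A) doesn't fit — on degree 3 B major would have D#m (iii). D is the degree-3 chord of B minor, so it is the borrowed bIII. Bm (B–D–F#) is not: scale degree 1 in B major carries B (I). In B minor the chord on that degree is Bm, so here it functions as i, borrowed from the parallel minor. But Em (E–G–B) is foreign: the diatonic IV on degree 4 is E, whereas Em comes from B minor. It is labeled iv.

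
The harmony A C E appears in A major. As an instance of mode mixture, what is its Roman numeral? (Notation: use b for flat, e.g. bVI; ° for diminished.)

i

A is scale degree 1 in A major. Diatonically A major has A (I) on that degree; A–C–E is instead the minor chord native to A minor, so it takes the label i.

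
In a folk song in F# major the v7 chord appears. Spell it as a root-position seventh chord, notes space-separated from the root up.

The root, C#, is scale degree 5 — the same note in F# major and F# minor; only the chord quality changes. Building the minor-seventh chord from the parallel minor on C#: C#–E–G#–B.

C# E G# B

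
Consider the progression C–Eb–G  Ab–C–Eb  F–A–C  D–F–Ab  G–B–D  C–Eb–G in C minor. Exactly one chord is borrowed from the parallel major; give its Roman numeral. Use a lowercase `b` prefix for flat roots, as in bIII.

In C minor (with V from harmonic minor) the diatonic chords are Cm, Ddim, Eb, Fm, G, Ab, Bb. C–Eb–G = Cm, Ab–C–Eb = Ab, D–F–Ab = Ddim and G–B–D = G are all diatonic. F–A–C doesn't fit — on degree 4 C minor would have Fm (iv). F is the degree-4 chord of C major, so it is the borrowed IV.

IV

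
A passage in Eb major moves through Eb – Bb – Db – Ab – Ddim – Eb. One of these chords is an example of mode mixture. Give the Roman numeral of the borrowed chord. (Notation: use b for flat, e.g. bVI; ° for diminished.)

In Eb major the diatonic chords are Eb, Fm, Gm, Ab, Bb, Cm, Ddim. Of the given chords, Eb, Bb, Ab and Ddim are diatonic. But Db (Db–F–Ab) is foreign: the diatonic vii° on degree 7 is Ddim, whereas Db comes from Eb minor. It is labeled bVII.

bVII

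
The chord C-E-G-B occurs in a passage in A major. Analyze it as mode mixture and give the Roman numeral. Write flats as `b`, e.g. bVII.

bIIImaj7

C is the lowered form of scale degree 3 in A major (the diatonic degree 3 is C#). C–E–G–B is a major-seventh chord — the form found in A minor, not the diatonic iii (C#m). Borrowed into A major it is written bIIImaj7.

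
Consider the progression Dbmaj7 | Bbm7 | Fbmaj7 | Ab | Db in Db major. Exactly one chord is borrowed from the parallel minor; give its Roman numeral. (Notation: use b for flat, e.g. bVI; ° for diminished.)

bIIImaj7

Db major has the diatonic set Db, Ebm, Fm, Gb, Ab, Bbm, Cdim. Dbmaj7, Bbm7, Ab and Db all belong to that set. But Fbmaj7 (Fb–Ab–Cb–Eb) is foreign: the diatonic iii on degree 3 is Fm, whereas Fbmaj7 comes from Db minor. It is labeled bIIImaj7.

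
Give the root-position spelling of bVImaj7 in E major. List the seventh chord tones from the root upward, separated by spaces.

C E G B

bVImaj7 is built on the lowered scale degree 6. In E major degree 6 is C#; lowered it becomes C. Stacking thirds in E minor on C gives C–E–G–B.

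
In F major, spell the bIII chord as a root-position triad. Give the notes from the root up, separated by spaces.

Ab C Eb

bIII is built on the lowered scale degree 3. In F major degree 3 is A; lowered it becomes Ab. Building the major chord from the parallel minor on Ab: Ab–C–Eb.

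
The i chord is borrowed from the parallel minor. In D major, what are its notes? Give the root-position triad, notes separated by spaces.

The root, D, is scale degree 1 — the same note in D major and D minor; only the chord quality changes. In D minor the chord on D is D–F–A.

D F A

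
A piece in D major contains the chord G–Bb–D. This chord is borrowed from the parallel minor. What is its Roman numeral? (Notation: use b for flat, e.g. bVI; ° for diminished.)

iv

The root G is the diatonic 4th degree of D major; the borrowing shows in the chord quality. Diatonically D major has G (IV) on that degree; G–Bb–D is instead the minor chord native to D minor, so it takes the label iv.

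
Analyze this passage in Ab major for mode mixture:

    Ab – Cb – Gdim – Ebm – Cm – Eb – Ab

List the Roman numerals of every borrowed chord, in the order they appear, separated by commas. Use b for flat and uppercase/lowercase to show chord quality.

bIII, v

The diatonic triads in Ab major are Ab, Bbm, Cm, Db, Eb, Fm, Gdim. Ab, Gdim, Cm and Eb all belong to that set. Cb (Cb–Eb–Gb) doesn't fit — on degree 3 Ab major would have Cm (iii). Cb is the degree-3 chord of Ab minor, so it is the borrowed bIII. But Ebm (Eb–Gb–Bb) is foreign: the diatonic V on degree 5 is Eb, whereas Ebm comes from Ab minor. It is labeled v.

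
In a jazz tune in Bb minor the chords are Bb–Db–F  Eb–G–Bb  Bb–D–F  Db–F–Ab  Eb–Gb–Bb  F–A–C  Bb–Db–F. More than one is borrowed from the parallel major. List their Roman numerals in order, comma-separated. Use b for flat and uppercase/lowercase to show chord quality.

Bb minor has the diatonic set Bbm, Cdim, Db, Ebm, F, Gb, Ab (with V from harmonic minor). Bb–Db–F = Bbm, Db–F–Ab = Db, Eb–Gb–Bb = Ebm and F–A–C = F are all diatonic. Eb–G–Bb doesn't fit — on degree 4 Bb minor would have Ebm (iv). Eb is the degree-4 chord of Bb major, so it is the borrowed IV. Bb–D–F doesn't fit — on degree 1 Bb minor would have Bbm (i). Bb is the degree-1 chord of Bb major, so it is the borrowed I.

IV, I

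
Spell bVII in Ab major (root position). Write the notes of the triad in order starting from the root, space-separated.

bVII is built on the lowered scale degree 7. In Ab major degree 7 is G; lowered it becomes Gb. In Ab minor the chord on Gb is Gb–Bb–Db.

Gb Bb Db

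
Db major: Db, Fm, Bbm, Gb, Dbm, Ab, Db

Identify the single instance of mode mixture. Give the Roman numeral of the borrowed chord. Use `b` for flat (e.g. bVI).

The diatonic triads in Db major are Db, Ebm, Fm, Gb, Ab, Bbm, Cdim. Db, Fm, Bbm, Gb and Ab are all diatonic. Dbm (Db–Fb–Ab) is not: scale degree 1 in Db major carries Db (I). In Db minor the chord on that degree is Dbm, so here it functions as i, borrowed from the parallel minor.

i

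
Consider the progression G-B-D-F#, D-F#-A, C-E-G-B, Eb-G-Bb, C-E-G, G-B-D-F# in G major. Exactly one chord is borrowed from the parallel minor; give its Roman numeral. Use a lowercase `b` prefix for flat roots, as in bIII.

bVI

The diatonic triads in G major are G, Am, Bm, C, D, Em, F#dim. Of the given chords, G–B–D–F# = Gmaj7, D–F#–A = D, C–E–G–B = Cmaj7 and C–E–G = C are diatonic. Eb–G–Bb doesn't fit — on degree 6 G major would have Em (vi). Eb is the degree-6 chord of G minor, so it is the borrowed bVI.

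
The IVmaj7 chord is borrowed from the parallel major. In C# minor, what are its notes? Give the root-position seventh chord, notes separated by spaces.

F# A# C# E#

The root, F#, is scale degree 4 — the same note in C# minor and C# major; only the chord quality changes. In C# major the chord on F# is F#–A#–C#–E#.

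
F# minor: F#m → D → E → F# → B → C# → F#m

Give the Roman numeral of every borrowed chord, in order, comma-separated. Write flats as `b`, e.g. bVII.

The diatonic triads in F# minor (with V from harmonic minor) are F#m, G#dim, A, Bm, C#, D, E. F#m, D, E and C# all belong to that set. But F# (F#–A#–C#) is foreign: the diatonic i on degree 1 is F#m, whereas F# comes from F# major. It is labeled I. B (B–D#–F#) doesn't fit — on degree 4 F# minor would have Bm (iv). B is the degree-4 chord of F# major, so it is the borrowed IV.

I, IV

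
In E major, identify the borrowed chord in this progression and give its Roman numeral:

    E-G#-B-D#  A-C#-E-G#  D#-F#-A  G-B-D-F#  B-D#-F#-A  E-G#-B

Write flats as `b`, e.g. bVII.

The diatonic triads in E major are E, F#m, G#m, A, B, C#m, D#dim. E–G#–B–D# = Emaj7, A–C#–E–G# = Amaj7, D#–F#–A = D#dim, B–D#–F#–A = B7 and E–G#–B = E are all diatonic. But G–B–D–F# is foreign: the diatonic iii on degree 3 is G#m, whereas Gmaj7 comes from E minor. It is labeled bIIImaj7.

bIIImaj7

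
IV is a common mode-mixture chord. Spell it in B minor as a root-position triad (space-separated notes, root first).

E G# B

The root, E, is scale degree 4 — the same note in B minor and B major; only the chord quality changes. Stacking thirds in B major on E gives E–G#–B.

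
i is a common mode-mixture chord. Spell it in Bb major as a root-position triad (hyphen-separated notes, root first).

Bb-Db-F

i is built on scale degree 1, which is Bb in both Bb major and its parallel. In Bb minor the chord on Bb is Bb–Db–F.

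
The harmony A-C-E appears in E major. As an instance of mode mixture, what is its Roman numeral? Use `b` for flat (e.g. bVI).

A is scale degree 4 in E major. A–C–E is a minor chord — the form found in E minor, not the diatonic IV (A). Borrowed into E major it is written iv.

iv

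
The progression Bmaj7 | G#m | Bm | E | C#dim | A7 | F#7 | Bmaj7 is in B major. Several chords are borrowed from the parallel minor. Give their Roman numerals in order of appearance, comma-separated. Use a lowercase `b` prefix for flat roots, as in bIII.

In B major the diatonic chords are B, C#m, D#m, E, F#, G#m, A#dim. Bmaj7, G#m, E and F#7 are all diatonic. Bm (B–D–F#) is not: scale degree 1 in B major carries B (I). In B minor the chord on that degree is Bm, so here it functions as i, borrowed from the parallel minor. But C#dim (C#–E–G) is foreign: the diatonic ii on degree 2 is C#m, whereas C#dim comes from B minor. It is labeled ii°. A7 (A–C#–E–G) is not: scale degree 7 in B major carries A#dim (vii°). In B minor the chord on that degree is A7, so here it functions as bVII7, borrowed from the parallel minor.

i, ii°, bVII7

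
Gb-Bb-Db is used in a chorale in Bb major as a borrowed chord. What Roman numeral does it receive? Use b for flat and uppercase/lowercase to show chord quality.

bVI

Gb is the lowered form of scale degree 6 in Bb major (the diatonic degree 6 is G). The diatonic chord on degree 6 would be Gm (vi), but Gb–Bb–Db is the major chord from Bb minor. As a borrowed chord it is labeled bVI.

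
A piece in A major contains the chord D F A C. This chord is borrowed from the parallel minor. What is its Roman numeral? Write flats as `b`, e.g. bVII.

iv7

The root D is the diatonic 4th degree of A major; the borrowing shows in the chord quality. The diatonic chord on degree 4 would be D (IV), but D–F–A–C is the minor-seventh chord from A minor. As a borrowed chord it is labeled iv7.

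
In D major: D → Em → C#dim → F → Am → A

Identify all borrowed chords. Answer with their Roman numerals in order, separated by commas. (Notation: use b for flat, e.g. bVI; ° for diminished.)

bIII, v

In D major the diatonic chords are D, Em, F#m, G, A, Bm, C#dim. D, Em, C#dim and A are all diatonic. But F (F–A–C) is foreign: the diatonic iii on degree 3 is F#m, whereas F comes from D minor. It is labeled bIII. But Am (A–C–E) is foreign: the diatonic V on degree 5 is A, whereas Am comes from D minor. It is labeled v.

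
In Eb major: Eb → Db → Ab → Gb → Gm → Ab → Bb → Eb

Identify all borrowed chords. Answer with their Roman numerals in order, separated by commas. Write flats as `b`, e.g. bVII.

bVII, bIII

Eb major has the diatonic set Eb, Fm, Gm, Ab, Bb, Cm, Ddim. Eb, Ab, Gm and Bb all belong to that set. But Db (Db–F–Ab) is foreign: the diatonic vii° on degree 7 is Ddim, whereas Db comes from Eb minor. It is labeled bVII. But Gb (Gb–Bb–Db) is foreign: the diatonic iii on degree 3 is Gm, whereas Gb comes from Eb minor. It is labeled bIII.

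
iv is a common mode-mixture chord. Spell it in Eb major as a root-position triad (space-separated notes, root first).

Ab Cb Eb

iv is built on scale degree 4, which is Ab in both Eb major and its parallel. Building the minor chord from the parallel minor on Ab: Ab–Cb–Eb.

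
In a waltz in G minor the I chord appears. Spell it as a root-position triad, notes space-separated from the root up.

G B D

I is built on scale degree 1, which is G in both G minor and its parallel. Building the major chord from the parallel major on G: G–B–D.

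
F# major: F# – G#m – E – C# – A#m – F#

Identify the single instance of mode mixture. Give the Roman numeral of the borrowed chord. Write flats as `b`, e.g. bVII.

bVII

In F# major the diatonic chords are F#, G#m, A#m, B, C#, D#m, E#dim. F#, G#m, C# and A#m are all diatonic. E (E–G#–B) is not: scale degree 7 in F# major carries E#dim (vii°). In F# minor the chord on that degree is E, so here it functions as bVII, borrowed from the parallel minor.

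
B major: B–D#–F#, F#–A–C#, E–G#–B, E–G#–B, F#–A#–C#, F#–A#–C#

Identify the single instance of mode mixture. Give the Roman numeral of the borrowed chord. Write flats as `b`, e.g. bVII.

v

In B major the diatonic chords are B, C#m, D#m, E, F#, G#m, A#dim. B–D#–F# = B, E–G#–B = E and F#–A#–C# = F# are all diatonic. F#–A–C# doesn't fit — on degree 5 B major would have F# (V). F#m is the degree-5 chord of B minor, so it is the borrowed v.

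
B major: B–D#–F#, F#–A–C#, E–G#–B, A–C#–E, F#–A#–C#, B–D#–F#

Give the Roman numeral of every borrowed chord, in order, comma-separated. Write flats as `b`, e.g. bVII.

v, bVII

In B major the diatonic chords are B, C#m, D#m, E, F#, G#m, A#dim. B–D#–F# = B, E–G#–B = E and F#–A#–C# = F# are all diatonic. But F#–A–C# is foreign: the diatonic V on degree 5 is F#, whereas F#m comes from B minor. It is labeled v. But A–C#–E is foreign: the diatonic vii° on degree 7 is A#dim, whereas A comes from B minor. It is labeled bVII.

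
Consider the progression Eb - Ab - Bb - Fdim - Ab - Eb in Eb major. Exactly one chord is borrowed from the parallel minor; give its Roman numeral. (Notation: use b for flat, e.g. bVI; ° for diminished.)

ii°

The diatonic triads in Eb major are Eb, Fm, Gm, Ab, Bb, Cm, Ddim. Of the given chords, Eb, Ab and Bb are diatonic. Fdim (F–Ab–Cb) is not: scale degree 2 in Eb major carries Fm (ii). In Eb minor the chord on that degree is Fdim, so here it functions as ii°, borrowed from the parallel minor.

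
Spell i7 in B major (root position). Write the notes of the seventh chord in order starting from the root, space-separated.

i7 is built on scale degree 1, which is B in both B major and its parallel. Building the minor-seventh chord from the parallel minor on B: B–D–F#–A.

B D F# A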